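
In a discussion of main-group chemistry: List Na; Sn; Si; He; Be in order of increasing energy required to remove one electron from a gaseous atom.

IE₁ increases left→right with effective nuclear charge and decreases top→bottom as the valence shell moves farther out.
These span different periods and groups, so the two trends combine.
Sn > Na: the two effects oppose for this pair; the across-period effect wins (709 vs 496 kJ/mol).
Si > Sn: Si sits above Sn in group 14, so the down-group effect alone puts Si higher.
Be > Si: the two effects oppose for this pair; the down-group effect wins (900 vs 786 kJ/mol).
He > Be: both effects reinforce here, so He is clearly the higher of the two.
Tabulated first ionization energy (kJ/mol): He 2372, Be 900, Na 496, Si 786, Sn 709.
So from lowest to highest: Na < Sn < Si < Be < He.

Na < Sn < Si < Be < He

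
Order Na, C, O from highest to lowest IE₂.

Na, O, C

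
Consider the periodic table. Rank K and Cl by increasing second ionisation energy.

Consider each +1 ion: K⁺ is the bare [Ar] core; Cl⁺ still has 6 valence electrons.
Core electrons are held far more tightly than valence electrons, so K tops the IE_2 order.
The numbers (kJ/mol): K 3052, Cl 2298.
Putting it together, IE_2: Cl < K.

Cl < K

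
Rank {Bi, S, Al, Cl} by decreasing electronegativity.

Cl > S > Bi > Al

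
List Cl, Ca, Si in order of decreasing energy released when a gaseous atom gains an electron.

Adding an electron releases more energy for atoms nearer the top right (short of the noble gases).
Here both period and group differ, so the two effects have to be weighed against each other.
Si > Ca: both effects reinforce here, so Si is clearly the higher of the two.
Cl > Si: both are in period 3; the period trend gives Cl the larger value.
Tabulated electron affinity (kJ/mol): Si 134, Cl 349, Ca 2.
So from highest to lowest: Cl > Si > Ca.

Cl, Si, Ca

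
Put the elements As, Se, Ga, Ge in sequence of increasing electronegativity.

Ga is in period 4, group 13; Ge is in period 4, group 14; As is in period 4, group 15; Se is in period 4, group 16.
Smaller atoms with higher effective nuclear charge are more electronegative.
All lie in period 4, so electronegativity increases left to right.
So from lowest to highest: Ga < Ge < As < Se.

Ga < Ge < As < Se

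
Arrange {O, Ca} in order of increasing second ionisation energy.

Ca, O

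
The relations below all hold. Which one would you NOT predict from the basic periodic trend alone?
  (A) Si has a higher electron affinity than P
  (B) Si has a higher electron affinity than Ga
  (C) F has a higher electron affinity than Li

(A)

The general trend: electron affinity increases across a period and decreases down a group.
(A) Si (period 3, group 14) vs P (period 3, group 15): the stated order contradicts the simple trend.
(B) Si (period 3, group 14) vs Ga (period 4, group 13): the stated order agrees with the simple trend.
(C) F (period 2, group 17) vs Li (period 2, group 1): the stated order agrees with the simple trend.
The exception is (A): adding an electron to P's half-filled 3p³ is unfavourable, so Si (3p²) has the more exothermic EA.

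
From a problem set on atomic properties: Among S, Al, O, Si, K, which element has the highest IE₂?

Consider each +1 ion: S⁺ still has 5 valence electrons; Al⁺ still has 2 valence electrons; O⁺ still has 5 valence electrons; Si⁺ still has 3 valence electrons; K⁺ is the bare [Ar] core.
Usually core removal costs more than valence removal, but here the competition is close: a tightly held n=2 valence electron can cost more to remove than an n=3 core electron, so the actual values have to decide it.
Valence configurations: S⁺ [Ne]3s²3p³, Al⁺ [Ne]3s², O⁺ [He]2s²2p³, Si⁺ [Ne]3s²3p¹.
Si⁺ loses a lone 3p electron whereas Al⁺ must break into a filled 3s² pair, so IE_2(Al) > IE_2(Si) even though Si has the higher nuclear charge.
Tabulated IE_2 (kJ/mol): S 2252, Al 1817, O 3388, Si 1577, K 3052.
Overall IE_2 order: Si < Al < S < K < O.

O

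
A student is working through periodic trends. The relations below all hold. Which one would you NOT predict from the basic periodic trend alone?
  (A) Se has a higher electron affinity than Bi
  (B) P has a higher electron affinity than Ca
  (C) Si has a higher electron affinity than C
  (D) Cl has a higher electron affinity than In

(C)

The general trend: electron affinity increases across a period and decreases down a group.
(A) Se (period 4, group 16) vs Bi (period 6, group 15): the stated order agrees with the simple trend.
(B) P (period 3, group 15) vs Ca (period 4, group 2): the stated order agrees with the simple trend.
(C) Si (period 3, group 14) vs C (period 2, group 14): the stated order contradicts the simple trend.
(D) Cl (period 3, group 17) vs In (period 5, group 13): the stated order agrees with the simple trend.
The exception is (C): Si's larger, more diffuse 3p orbitals accept an added electron slightly more readily than C's compact 2p.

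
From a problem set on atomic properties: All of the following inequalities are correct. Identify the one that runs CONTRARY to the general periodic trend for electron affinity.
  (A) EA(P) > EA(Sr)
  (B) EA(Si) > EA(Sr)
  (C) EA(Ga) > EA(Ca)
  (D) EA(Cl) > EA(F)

The general trend: electron affinity increases across a period and decreases down a group.
(A) P (period 3, group 15) vs Sr (period 5, group 2): the stated order agrees with the simple trend.
(B) Si (period 3, group 14) vs Sr (period 5, group 2): the stated order agrees with the simple trend.
(C) Ga (period 4, group 13) vs Ca (period 4, group 2): the stated order agrees with the simple trend.
(D) Cl (period 3, group 17) vs F (period 2, group 17): the stated order contradicts the simple trend.
The exception is (D): F's small 2p subshell makes the incoming electron feel strong e⁻–e⁻ repulsion, so Cl actually releases more energy on gaining an electron.

(D)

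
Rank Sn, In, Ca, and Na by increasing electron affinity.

Na is in period 3, group 1; Ca is in period 4, group 2; In is in period 5, group 13; Sn is in period 5, group 14.
EA tends to increase across a period and decrease down a group, though the pattern is less regular than for IE or radius.
These span different periods and groups, so the two trends combine.
In > Ca: period and group pull opposite ways; the across-period shift dominates (29 vs 2 kJ/mol).
Na > In: the two effects oppose for this pair; the down-group effect wins (53 vs 29 kJ/mol).
Sn > Na: period and group pull opposite ways; the across-period shift dominates (107 vs 53 kJ/mol).
Approximate values (kJ/mol): Na 53, Ca 2, In 29, Sn 107.
So from lowest to highest: Ca < In < Na < Sn.

Ca < In < Na < Sn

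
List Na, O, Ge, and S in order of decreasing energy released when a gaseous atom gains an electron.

S, O, Ge, Na

Electron affinity generally becomes more exothermic across a period toward the halogens and less exothermic down a group.
Here both period and group differ, so the two effects have to be weighed against each other.
Ge > Na: period and group pull opposite ways; the across-period shift dominates (119 vs 53 kJ/mol).
O > Ge: both effects reinforce here, so O is clearly the higher of the two.
S > O: this pair runs against the simple trend — see the exception note.
Note the exception: S has a higher electron affinity than O, contrary to the simple trend — the compact 2p subshell of O repels the added electron more than S's larger 3p does.
Tabulated electron affinity (kJ/mol): O 141, Na 53, S 200, Ge 119.
So from highest to lowest: S > O > Ge > Na.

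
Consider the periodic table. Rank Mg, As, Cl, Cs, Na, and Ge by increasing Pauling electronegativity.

Cs < Na < Mg < Ge < As < Cl

Electronegativity increases across a period and decreases down a group, tracking effective nuclear charge and atomic size.
Here both period and group differ, so the two effects have to be weighed against each other.
Na > Cs: Na sits above Cs in group 1, so the down-group effect alone puts Na higher.
Mg > Na: Mg lies to the right of Na in period 3, so the across-period effect alone puts Mg higher.
Ge > Mg: period and group pull opposite ways; the across-period shift dominates (2.01 vs 1.31).
As > Ge: As lies to the right of Ge in period 4, so the across-period effect alone puts As higher.
Cl > As: relative to As, both the across-period and down-group shifts push Cl's electronegativity up.
Approximate values (Pauling): Na 0.93, Mg 1.31, Cl 3.16, Ge 2.01, As 2.18, Cs 0.79.
So from lowest to highest: Cs < Na < Mg < Ge < As < Cl.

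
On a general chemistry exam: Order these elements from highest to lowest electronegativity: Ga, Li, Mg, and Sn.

Li is in period 2, group 1; Mg is in period 3, group 2; Ga is in period 4, group 13; Sn is in period 5, group 14.
Electronegativity increases across a period and decreases down a group, tracking effective nuclear charge and atomic size.
A diagonal step moves right (one effect) and down (the opposite effect) at once.
Mg > Li: the two effects oppose for this pair; the across-period effect wins (1.31 vs 0.98).
Ga > Mg: the two effects oppose for this pair; the across-period effect wins (1.81 vs 1.31).
Sn > Ga: the two effects oppose for this pair; the across-period effect wins (1.96 vs 1.81).
For reference (Pauling): Li 0.98, Mg 1.31, Ga 1.81, Sn 1.96.
So from highest to lowest: Sn > Ga > Mg > Li.

Sn > Ga > Mg > Li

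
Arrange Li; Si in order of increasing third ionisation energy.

Si < Li

After 2 electrons have been removed, what remains? Li²⁺ is already 1 electron into the core; Si²⁺ still has 2 valence electrons.
Pulling an electron out of a noble-gas core costs far more than removing a remaining valence electron, so Li sits at the high end of IE_3.
The numbers (kJ/mol): Li 11815, Si 3232.
Hence IE_3: Si < Li.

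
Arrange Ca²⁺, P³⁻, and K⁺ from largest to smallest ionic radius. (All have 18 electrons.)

All of these have 18 electrons, so size is governed by nuclear charge alone: the more protons, the stronger the pull on the same electron cloud, and the smaller the ion.
Nuclear charges: Ca²⁺ (Z=20), K⁺ (Z=19), P³⁻ (Z=15).
Largest to smallest: P³⁻ > K⁺ > Ca²⁺.

P³⁻ > K⁺ > Ca²⁺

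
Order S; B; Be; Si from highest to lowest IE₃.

After 2 electrons have been removed, what remains? S²⁺ still has 4 valence electrons; B²⁺ still has 1 valence electron; Be²⁺ is the bare [He] core; Si²⁺ still has 2 valence electrons.
Breaking into a closed-shell core is much more expensive than removing a leftover valence electron — Be has the largest IE_3 here.
Valence configurations: S²⁺ [Ne]3s²3p², B²⁺ [He]2s¹, Si²⁺ [Ne]3s².
Tabulated IE_3 (kJ/mol): S 3357, B 3660, Be 14849, Si 3232.
Overall IE_3 order: Si < S < B < Be.

Be, B, S, Si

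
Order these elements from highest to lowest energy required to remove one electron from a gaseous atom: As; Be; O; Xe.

Be is in period 2, group 2; O is in period 2, group 16; As is in period 4, group 15; Xe is in period 5, group 18.
Across a period the outer electron is held more tightly (higher IE₁); down a group it sits in a higher shell, more shielded, and comes off more easily.
Here both period and group differ, so the two effects have to be weighed against each other.
As > Be: period and group pull opposite ways; the across-period shift dominates (947 vs 900 kJ/mol).
Xe > As: the two effects oppose for this pair; the across-period effect wins (1170 vs 947 kJ/mol).
O > Xe: the two effects oppose for this pair; the down-group effect wins (1314 vs 1170 kJ/mol).
Tabulated first ionization energy (kJ/mol): Be 900, O 1314, As 947, Xe 1170.
So from highest to lowest: O > Xe > As > Be.

O > Xe > As > Be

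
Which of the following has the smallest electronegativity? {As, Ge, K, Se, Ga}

K is in period 4, group 1; Ga is in period 4, group 13; Ge is in period 4, group 14; As is in period 4, group 15; Se is in period 4, group 16.
Electronegativity increases across a period and decreases down a group, tracking effective nuclear charge and atomic size.
All lie in period 4, so electronegativity increases left to right.
The smallest electronegativity among these belongs to K.

K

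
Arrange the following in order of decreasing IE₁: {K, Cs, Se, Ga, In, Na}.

Se > Ga > In > Na > K > Cs

Na is in period 3, group 1; K is in period 4, group 1; Ga is in period 4, group 13; Se is in period 4, group 16; In is in period 5, group 13; Cs is in period 6, group 1.
IE₁ increases left→right with effective nuclear charge and decreases top→bottom as the valence shell moves farther out.
Here both period and group differ, so the two effects have to be weighed against each other.
K > Cs: they share group 1; the group trend gives K the larger value.
Na > K: they share group 1; the group trend gives Na the larger value.
In > Na: the two effects oppose for this pair; the across-period effect wins (558 vs 496 kJ/mol).
Ga > In: they share group 13; the group trend gives Ga the larger value.
Se > Ga: both are in period 4; the period trend gives Se the larger value.
For reference (kJ/mol): Na 496, K 419, Ga 579, Se 941, In 558, Cs 376.
So from highest to lowest: Se > Ga > In > Na > K > Cs.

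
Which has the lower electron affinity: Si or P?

P

Si is in period 3, group 14; P is in period 3, group 15.
Atoms with high Z_eff and room in the valence shell (especially the halogens) have the most exothermic electron affinities.
All lie in period 3; the across-period trend (electron affinity increases left to right) applies, with the exception below.
Note the exception: Si has a higher electron affinity than P, contrary to the simple trend — adding an electron to P's half-filled 3p³ is unfavourable, so Si (3p²) has the more exothermic EA.
Tabulated electron affinity (kJ/mol): Si 134, P 72.
So P has the lower electron affinity (P < Si).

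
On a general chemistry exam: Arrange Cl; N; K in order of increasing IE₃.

After 2 electrons have been removed, what remains? Cl²⁺ still has 5 valence electrons; N²⁺ still has 3 valence electrons; K²⁺ is already 1 electron into the core.
Usually core removal costs more than valence removal, but here the competition is close: a tightly held n=2 valence electron can cost more to remove than an n=3 core electron, so the actual values have to decide it.
Valence configurations: Cl²⁺ [Ne]3s²3p³, N²⁺ [He]2s²2p¹.
Tabulated IE_3 (kJ/mol): Cl 3822, N 4578, K 4420.
Hence IE_3: Cl < K < N.

Cl < K < N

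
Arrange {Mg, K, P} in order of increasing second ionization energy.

IE_2 is the cost of taking one more electron from the +1 cation: Mg⁺ still has 1 valence electron; K⁺ is the bare [Ar] core; P⁺ still has 4 valence electrons.
Breaking into a closed-shell core is much more expensive than removing a leftover valence electron — K has the largest IE_2 here.
Valence configurations: Mg⁺ [Ne]3s¹, P⁺ [Ne]3s²3p².
Approximate IE_2 values (kJ/mol): Mg 1451, K 3052, P 1907.
Putting it together, IE_2: Mg < P < K.

Mg, P, K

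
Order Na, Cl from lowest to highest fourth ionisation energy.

Cl, Na

After 3 electrons have been removed, what remains? Na³⁺ is already 2 electrons into the core; Cl³⁺ still has 4 valence electrons.
Core electrons are held far more tightly than valence electrons, so Na tops the IE_4 order.
Tabulated IE_4 (kJ/mol): Na 9543, Cl 5159.
So the fourth ionization energies run Cl < Na.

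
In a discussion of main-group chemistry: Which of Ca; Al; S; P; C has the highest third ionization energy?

Ca

After 2 electrons have been removed, what remains? Ca²⁺ is the bare [Ar] core; Al²⁺ still has 1 valence electron; S²⁺ still has 4 valence electrons; P²⁺ still has 3 valence electrons; C²⁺ still has 2 valence electrons.
Breaking into a closed-shell core is much more expensive than removing a leftover valence electron — Ca has the largest IE_3 here.
Valence configurations: Al²⁺ [Ne]3s¹, S²⁺ [Ne]3s²3p², P²⁺ [Ne]3s²3p¹, C²⁺ [He]2s².
Tabulated IE_3 (kJ/mol): Ca 4912, Al 2745, S 3357, P 2914, C 4620.
So the third ionization energies run Al < P < S < C < Ca.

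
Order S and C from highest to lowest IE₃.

C, S

Consider each +2 ion: S²⁺ still has 4 valence electrons; C²⁺ still has 2 valence electrons.
All are still removing valence electrons, so compare the +2 ions as you would atoms: IE_3 generally rises across a period (higher Z_eff) and falls down a group (larger shell), subject to the usual subshell exceptions.
Valence configurations: S²⁺ [Ne]3s²3p², C²⁺ [He]2s².
Tabulated IE_3 (kJ/mol): S 3357, C 4620.
Putting it together, IE_3: S < C.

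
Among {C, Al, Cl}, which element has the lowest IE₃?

Al

Consider each +2 ion: C²⁺ still has 2 valence electrons; Al²⁺ still has 1 valence electron; Cl²⁺ still has 5 valence electrons.
All are still removing valence electrons, so compare the +2 ions as you would atoms: IE_3 generally rises across a period (higher Z_eff) and falls down a group (larger shell), subject to the usual subshell exceptions.
Valence configurations: C²⁺ [He]2s², Al²⁺ [Ne]3s¹, Cl²⁺ [Ne]3s²3p³.
The numbers (kJ/mol): C 4620, Al 2745, Cl 3822.
Overall IE_3 order: Al < Cl < C.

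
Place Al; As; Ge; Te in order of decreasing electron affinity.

Al is in period 3, group 13; Ge is in period 4, group 14; As is in period 4, group 15; Te is in period 5, group 16.
Adding an electron releases more energy for atoms nearer the top right (short of the noble gases).
These span different periods and groups, so the two trends combine.
As > Al: the two effects oppose for this pair; the across-period effect wins (78 vs 42 kJ/mol).
Ge > As: this pair runs against the simple trend — see the exception note.
Te > Ge: period and group pull opposite ways; the across-period shift dominates (190 vs 119 kJ/mol).
Note the exception: Ge has a higher electron affinity than As, contrary to the simple trend — adding an electron to As's half-filled 4p³ is unfavourable, so Ge (4p²) has the more exothermic EA.
Tabulated electron affinity (kJ/mol): Al 42, Ge 119, As 78, Te 190.
So from highest to lowest: Te > Ge > As > Al.

Te > Ge > As > Al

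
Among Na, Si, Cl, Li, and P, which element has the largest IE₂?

Li

The second ionization energy removes an electron from the +1 ion. For each element: Na⁺ is the bare [Ne] core; Si⁺ still has 3 valence electrons; Cl⁺ still has 6 valence electrons; Li⁺ is the bare [He] core; P⁺ still has 4 valence electrons.
Core electrons are held far more tightly than valence electrons, so Na and Li top the IE_2 order.
Valence configurations: Si⁺ [Ne]3s²3p¹, Cl⁺ [Ne]3s²3p⁴, P⁺ [Ne]3s²3p².
The numbers (kJ/mol): Na 4562, Si 1577, Cl 2298, Li 7298, P 1907.
So the second ionization energies run Si < P < Cl < Na < Li.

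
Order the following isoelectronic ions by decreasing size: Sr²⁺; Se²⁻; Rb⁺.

All of these have 36 electrons, so size is governed by nuclear charge alone: the more protons, the stronger the pull on the same electron cloud, and the smaller the ion.
Nuclear charges: Sr²⁺ (Z=38), Rb⁺ (Z=37), Se²⁻ (Z=34).
Largest to smallest: Se²⁻ > Rb⁺ > Sr²⁺.

Se²⁻ > Rb⁺ > Sr²⁺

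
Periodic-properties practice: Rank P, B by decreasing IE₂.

The second ionization energy removes an electron from the +1 ion. For each element: P⁺ still has 4 valence electrons; B⁺ still has 2 valence electrons.
All are still removing valence electrons, so compare the +1 ions as you would atoms: IE_2 generally rises across a period (higher Z_eff) and falls down a group (larger shell), subject to the usual subshell exceptions.
Valence configurations: P⁺ [Ne]3s²3p², B⁺ [He]2s².
Approximate IE_2 values (kJ/mol): P 1907, B 2427.
So the second ionization energies run P < B.

B > P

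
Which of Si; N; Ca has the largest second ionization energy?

N

After 1 electron has been removed, what remains? Si⁺ still has 3 valence electrons; N⁺ still has 4 valence electrons; Ca⁺ still has 1 valence electron.
All are still removing valence electrons, so compare the +1 ions as you would atoms: IE_2 generally rises across a period (higher Z_eff) and falls down a group (larger shell), subject to the usual subshell exceptions.
Valence configurations: Si⁺ [Ne]3s²3p¹, N⁺ [He]2s²2p², Ca⁺ [Ar]4s¹.
Tabulated IE_2 (kJ/mol): Si 1577, N 2856, Ca 1145.
Hence IE_2: Ca < Si < N.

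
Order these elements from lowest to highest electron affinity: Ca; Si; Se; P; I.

Ca, P, Si, Se, I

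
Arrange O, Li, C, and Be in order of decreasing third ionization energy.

Be, Li, O, C

IE_3 is the cost of taking one more electron from the +2 cation: O²⁺ still has 4 valence electrons; Li²⁺ is already 1 electron into the core; C²⁺ still has 2 valence electrons; Be²⁺ is the bare [He] core.
Pulling an electron out of a noble-gas core costs far more than removing a remaining valence electron, so Li and Be sit at the high end of IE_3.
Valence configurations: O²⁺ [He]2s²2p², C²⁺ [He]2s².
The numbers (kJ/mol): O 5300, Li 11815, C 4620, Be 14849.
Hence IE_3: C < O < Li < Be.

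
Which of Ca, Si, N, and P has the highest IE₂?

N

The second ionization energy removes an electron from the +1 ion. For each element: Ca⁺ still has 1 valence electron; Si⁺ still has 3 valence electrons; N⁺ still has 4 valence electrons; P⁺ still has 4 valence electrons.
All are still removing valence electrons, so compare the +1 ions as you would atoms: IE_2 generally rises across a period (higher Z_eff) and falls down a group (larger shell), subject to the usual subshell exceptions.
Valence configurations: Ca⁺ [Ar]4s¹, Si⁺ [Ne]3s²3p¹, N⁺ [He]2s²2p², P⁺ [Ne]3s²3p².
Tabulated IE_2 (kJ/mol): Ca 1145, Si 1577, N 2856, P 1907.
Overall IE_2 order: Ca < Si < P < N.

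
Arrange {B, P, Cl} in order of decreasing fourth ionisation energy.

The fourth ionization energy removes an electron from the +3 ion. For each element: B³⁺ is the bare [He] core; P³⁺ still has 2 valence electrons; Cl³⁺ still has 4 valence electrons.
Breaking into a closed-shell core is much more expensive than removing a leftover valence electron — B has the largest IE_4 here.
Valence configurations: P³⁺ [Ne]3s², Cl³⁺ [Ne]3s²3p².
Tabulated IE_4 (kJ/mol): B 25026, P 4964, Cl 5159.
Putting it together, IE_4: P < Cl < B.

B, Cl, P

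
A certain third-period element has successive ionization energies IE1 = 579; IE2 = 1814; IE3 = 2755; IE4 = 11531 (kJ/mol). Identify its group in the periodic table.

Look for the largest jump between consecutive ionization energies: IE4/IE3 ≈ 4.2, far larger than any earlier ratio.
That jump marks the point where a core electron is being removed. So the atom has 3 valence electrons.
A main-group element with 3 valence electrons is in group 13.

Group 13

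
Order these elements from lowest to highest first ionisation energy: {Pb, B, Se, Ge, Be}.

Removing the outermost electron gets harder across a period and easier down a group.
Neither a single period nor a single group — weigh both effects.
Ge > Pb: Ge sits above Pb in group 14, so the down-group effect alone puts Ge higher.
B > Ge: the two effects oppose for this pair; the down-group effect wins (801 vs 762 kJ/mol).
Be > B: this pair runs against the simple trend — see the exception note.
Se > Be: period and group pull opposite ways; the across-period shift dominates (941 vs 900 kJ/mol).
Note the exception: Be has a higher first ionization energy than B, contrary to the simple trend — removing B's lone 2p electron is easier than breaking Be's filled 2s².
Tabulated first ionization energy (kJ/mol): Be 900, B 801, Ge 762, Se 941, Pb 716.
So from lowest to highest: Pb < Ge < B < Be < Se.

Pb < Ge < B < Be < Se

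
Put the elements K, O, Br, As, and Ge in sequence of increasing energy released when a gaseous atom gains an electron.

K, As, Ge, O, Br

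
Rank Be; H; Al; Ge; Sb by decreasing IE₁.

H > Be > Sb > Ge > Al

H is in period 1, group 1; Be is in period 2, group 2; Al is in period 3, group 13; Ge is in period 4, group 14; Sb is in period 5, group 15.
IE₁ increases left→right with effective nuclear charge and decreases top→bottom as the valence shell moves farther out.
A diagonal step moves right (one effect) and down (the opposite effect) at once.
Ge > Al: period and group pull opposite ways; the across-period shift dominates (762 vs 578 kJ/mol).
Sb > Ge: the two effects oppose for this pair; the across-period effect wins (831 vs 762 kJ/mol).
Be > Sb: the two effects oppose for this pair; the down-group effect wins (900 vs 831 kJ/mol).
H > Be: the two effects oppose for this pair; the down-group effect wins (1312 vs 900 kJ/mol).
For reference (kJ/mol): H 1312, Be 900, Al 578, Ge 762, Sb 831.
So from highest to lowest: H > Be > Sb > Ge > Al.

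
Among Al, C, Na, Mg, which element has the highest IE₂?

Na

After 1 electron has been removed, what remains? Al⁺ still has 2 valence electrons; C⁺ still has 3 valence electrons; Na⁺ is the bare [Ne] core; Mg⁺ still has 1 valence electron.
Pulling an electron out of a noble-gas core costs far more than removing a remaining valence electron, so Na sits at the high end of IE_2.
Valence configurations: Al⁺ [Ne]3s², C⁺ [He]2s²2p¹, Mg⁺ [Ne]3s¹.
Approximate IE_2 values (kJ/mol): Al 1817, C 2353, Na 4562, Mg 1451.
Putting it together, IE_2: Mg < Al < C < Na.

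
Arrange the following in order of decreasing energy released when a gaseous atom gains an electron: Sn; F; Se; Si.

Adding an electron releases more energy for atoms nearer the top right (short of the noble gases).
Neither a single period nor a single group — weigh both effects.
Si > Sn: Si sits above Sn in group 14, so the down-group effect alone puts Si higher.
Se > Si: the two effects oppose for this pair; the across-period effect wins (195 vs 134 kJ/mol).
F > Se: relative to Se, both the across-period and down-group shifts push F's electron affinity up.
Approximate values (kJ/mol): F 328, Si 134, Se 195, Sn 107.
So from highest to lowest: F > Se > Si > Sn.

F, Se, Si, Sn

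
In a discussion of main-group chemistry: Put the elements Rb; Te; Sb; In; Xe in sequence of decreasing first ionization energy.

Rb is in period 5, group 1; In is in period 5, group 13; Sb is in period 5, group 15; Te is in period 5, group 16; Xe is in period 5, group 18.
IE₁ increases left→right with effective nuclear charge and decreases top→bottom as the valence shell moves farther out.
All lie in period 5, so first ionization energy increases left to right.
So from highest to lowest: Xe > Te > Sb > In > Rb.

Xe, Te, Sb, In, Rb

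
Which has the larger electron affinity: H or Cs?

H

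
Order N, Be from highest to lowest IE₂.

N > Be

IE_2 is the cost of taking one more electron from the +1 cation: N⁺ still has 4 valence electrons; Be⁺ still has 1 valence electron.
All are still removing valence electrons, so compare the +1 ions as you would atoms: IE_2 generally rises across a period (higher Z_eff) and falls down a group (larger shell), subject to the usual subshell exceptions.
Valence configurations: N⁺ [He]2s²2p², Be⁺ [He]2s¹.
The numbers (kJ/mol): N 2856, Be 1757.
Overall IE_2 order: Be < N.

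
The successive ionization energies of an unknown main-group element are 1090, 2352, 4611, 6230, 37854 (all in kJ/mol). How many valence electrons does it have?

Look for the largest jump between consecutive ionization energies: IE5/IE4 ≈ 6.1, far larger than any earlier ratio.
That jump marks the point where a core electron is being removed. So the atom has 4 valence electrons.

4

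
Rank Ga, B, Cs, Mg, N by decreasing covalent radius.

Cs > Mg > Ga > B > N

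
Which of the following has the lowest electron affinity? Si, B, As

B

B is in period 2, group 13; Si is in period 3, group 14; As is in period 4, group 15.
Adding an electron releases more energy for atoms nearer the top right (short of the noble gases).
These sit on a diagonal, where the across-period and down-group effects partly cancel.
As > B: the two effects oppose for this pair; the across-period effect wins (78 vs 27 kJ/mol).
Si > As: period and group pull opposite ways; the down-group shift dominates (134 vs 78 kJ/mol).
Tabulated electron affinity (kJ/mol): B 27, Si 134, As 78.
The lowest electron affinity among these belongs to B.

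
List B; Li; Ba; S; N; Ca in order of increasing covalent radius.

Li is in period 2, group 1; B is in period 2, group 13; N is in period 2, group 15; S is in period 3, group 16; Ca is in period 4, group 2; Ba is in period 6, group 2.
Across a period the added protons contract the valence shell; down a group each new principal shell makes the atom larger.
These span different periods and groups, so the two trends combine.
B > N: both are in period 2; the period trend gives B the larger value.
S > B: the two effects oppose for this pair; the down-group effect wins (103 vs 85 pm).
Li > S: the two effects oppose for this pair; the across-period effect wins (133 vs 103 pm).
Ca > Li: the two effects oppose for this pair; the down-group effect wins (171 vs 133 pm).
Ba > Ca: Ba sits below Ca in group 2, so the down-group effect alone puts Ba larger.
Approximate values (pm): Li 133, B 85, N 71, S 103, Ca 171, Ba 196.
So from smallest to largest: N < B < S < Li < Ca < Ba.

N, B, S, Li, Ca, Ba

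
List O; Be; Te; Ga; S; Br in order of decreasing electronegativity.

O, Br, S, Te, Ga, Be

Be is in period 2, group 2; O is in period 2, group 16; S is in period 3, group 16; Ga is in period 4, group 13; Br is in period 4, group 17; Te is in period 5, group 16.
EN rises left→right (higher Z_eff, smaller atoms) and falls top→bottom (larger, more shielded atoms).
Here both period and group differ, so the two effects have to be weighed against each other.
Ga > Be: the two effects oppose for this pair; the across-period effect wins (1.81 vs 1.57).
Te > Ga: period and group pull opposite ways; the across-period shift dominates (2.10 vs 1.81).
S > Te: S sits above Te in group 16, so the down-group effect alone puts S higher.
Br > S: the two effects oppose for this pair; the across-period effect wins (2.96 vs 2.58).
O > Br: the two effects oppose for this pair; the down-group effect wins (3.44 vs 2.96).
Tabulated electronegativity (Pauling): Be 1.57, O 3.44, S 2.58, Ga 1.81, Br 2.96, Te 2.10.
So from highest to lowest: O > Br > S > Te > Ga > Be.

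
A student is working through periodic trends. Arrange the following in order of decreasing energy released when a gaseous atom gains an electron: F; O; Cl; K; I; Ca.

EA tends to increase across a period and decrease down a group, though the pattern is less regular than for IE or radius.
Neither a single period nor a single group — weigh both effects.
K > Ca: this pair runs against the simple trend — see the exception note.
O > K: both effects reinforce here, so O is clearly the higher of the two.
I > O: the two effects oppose for this pair; the across-period effect wins (295 vs 141 kJ/mol).
F > I: F sits above I in group 17, so the down-group effect alone puts F higher.
Cl > F: this pair runs against the simple trend — see the exception note.
Note the exception: K has a higher electron affinity than Ca, contrary to the simple trend — adding an electron to Ca (ns²) has to open a new, higher-energy np subshell, which is unfavourable.
Note the exception: Cl has a higher electron affinity than F, contrary to the simple trend — F's small 2p subshell makes the incoming electron feel strong e⁻–e⁻ repulsion, so Cl actually releases more energy on gaining an electron.
Approximate values (kJ/mol): O 141, F 328, Cl 349, K 48, Ca 2, I 295.
So from highest to lowest: Cl > F > I > O > K > Ca.

Cl > F > I > O > K > Ca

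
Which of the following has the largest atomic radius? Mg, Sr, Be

Be is in period 2, group 2; Mg is in period 3, group 2; Sr is in period 5, group 2.
Across a period the added protons contract the valence shell; down a group each new principal shell makes the atom larger.
All are in group 2, so atomic radius increases down the group.
The largest atomic radius among these belongs to Sr.

Sr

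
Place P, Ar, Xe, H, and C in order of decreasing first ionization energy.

Ar > H > Xe > C > P

H is in period 1, group 1; C is in period 2, group 14; P is in period 3, group 15; Ar is in period 3, group 18; Xe is in period 5, group 18.
First ionization energy rises across a period (greater Z_eff holds electrons more tightly) and falls down a group (valence electrons are farther from the nucleus).
Here both period and group differ, so the two effects have to be weighed against each other.
C > P: period and group pull opposite ways; the down-group shift dominates (1086 vs 1012 kJ/mol).
Xe > C: period and group pull opposite ways; the across-period shift dominates (1170 vs 1086 kJ/mol).
H > Xe: the two effects oppose for this pair; the down-group effect wins (1312 vs 1170 kJ/mol).
Ar > H: period and group pull opposite ways; the across-period shift dominates (1521 vs 1312 kJ/mol).
Tabulated first ionization energy (kJ/mol): H 1312, C 1086, P 1012, Ar 1521, Xe 1170.
So from highest to lowest: Ar > H > Xe > C > P.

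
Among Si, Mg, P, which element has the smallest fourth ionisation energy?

Si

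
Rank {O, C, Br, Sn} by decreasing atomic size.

Sn, Br, C, O

C is in period 2, group 14; O is in period 2, group 16; Br is in period 4, group 17; Sn is in period 5, group 14.
Radius decreases left→right (rising Z_eff, same n) and increases top→bottom (higher n).
Here both period and group differ, so the two effects have to be weighed against each other.
C > O: C lies to the left of O in period 2, so the across-period effect alone puts C larger.
Br > C: period and group pull opposite ways; the down-group shift dominates (114 vs 75 pm).
Sn > Br: relative to Br, both the across-period and down-group shifts push Sn's atomic radius up.
Tabulated atomic radius (pm): C 75, O 63, Br 114, Sn 140.
So from largest to smallest: Sn > Br > C > O.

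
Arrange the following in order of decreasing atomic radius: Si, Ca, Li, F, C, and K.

K > Ca > Li > Si > C > F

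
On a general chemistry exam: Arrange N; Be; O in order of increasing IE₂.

The second ionization energy removes an electron from the +1 ion. For each element: N⁺ still has 4 valence electrons; Be⁺ still has 1 valence electron; O⁺ still has 5 valence electrons.
All are still removing valence electrons, so compare the +1 ions as you would atoms: IE_2 generally rises across a period (higher Z_eff) and falls down a group (larger shell), subject to the usual subshell exceptions.
Valence configurations: N⁺ [He]2s²2p², Be⁺ [He]2s¹, O⁺ [He]2s²2p³.
Approximate IE_2 values (kJ/mol): N 2856, Be 1757, O 3388.
So the second ionization energies run Be < N < O.

Be < N < O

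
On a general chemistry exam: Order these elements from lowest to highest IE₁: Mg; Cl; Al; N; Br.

IE₁ increases left→right with effective nuclear charge and decreases top→bottom as the valence shell moves farther out.
Here both period and group differ, so the two effects have to be weighed against each other.
Mg > Al: this pair runs against the simple trend — see the exception note.
Br > Mg: the two effects oppose for this pair; the across-period effect wins (1140 vs 738 kJ/mol).
Cl > Br: Cl sits above Br in group 17, so the down-group effect alone puts Cl higher.
N > Cl: the two effects oppose for this pair; the down-group effect wins (1402 vs 1251 kJ/mol).
Note the exception: Mg has a higher first ionization energy than Al, contrary to the simple trend — Al's single 3p electron is easier to remove than one from Mg's filled 3s².
Approximate values (kJ/mol): N 1402, Mg 738, Al 578, Cl 1251, Br 1140.
So from lowest to highest: Al < Mg < Br < Cl < N.

Al < Mg < Br < Cl < N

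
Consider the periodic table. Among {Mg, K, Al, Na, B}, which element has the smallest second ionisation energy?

The second ionization energy removes an electron from the +1 ion. For each element: Mg⁺ still has 1 valence electron; K⁺ is the bare [Ar] core; Al⁺ still has 2 valence electrons; Na⁺ is the bare [Ne] core; B⁺ still has 2 valence electrons.
Breaking into a closed-shell core is much more expensive than removing a leftover valence electron — K and Na have the largest IE_2 here.
Valence configurations: Mg⁺ [Ne]3s¹, Al⁺ [Ne]3s², B⁺ [He]2s².
Approximate IE_2 values (kJ/mol): Mg 1451, K 3052, Al 1817, Na 4562, B 2427.
Putting it together, IE_2: Mg < Al < B < K < Na.

Mg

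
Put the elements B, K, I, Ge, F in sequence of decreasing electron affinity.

F > I > Ge > K > B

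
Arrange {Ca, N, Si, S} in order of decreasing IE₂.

After 1 electron has been removed, what remains? Ca⁺ still has 1 valence electron; N⁺ still has 4 valence electrons; Si⁺ still has 3 valence electrons; S⁺ still has 5 valence electrons.
All are still removing valence electrons, so compare the +1 ions as you would atoms: IE_2 generally rises across a period (higher Z_eff) and falls down a group (larger shell), subject to the usual subshell exceptions.
Valence configurations: Ca⁺ [Ar]4s¹, N⁺ [He]2s²2p², Si⁺ [Ne]3s²3p¹, S⁺ [Ne]3s²3p³.
The numbers (kJ/mol): Ca 1145, N 2856, Si 1577, S 2252.
So the second ionization energies run Ca < Si < S < N.

N > S > Si > Ca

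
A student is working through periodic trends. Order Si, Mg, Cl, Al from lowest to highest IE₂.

Mg < Si < Al < Cl

After 1 electron has been removed, what remains? Si⁺ still has 3 valence electrons; Mg⁺ still has 1 valence electron; Cl⁺ still has 6 valence electrons; Al⁺ still has 2 valence electrons.
All are still removing valence electrons, so compare the +1 ions as you would atoms: IE_2 generally rises across a period (higher Z_eff) and falls down a group (larger shell), subject to the usual subshell exceptions.
Valence configurations: Si⁺ [Ne]3s²3p¹, Mg⁺ [Ne]3s¹, Cl⁺ [Ne]3s²3p⁴, Al⁺ [Ne]3s².
Si⁺ loses a lone 3p electron whereas Al⁺ must break into a filled 3s² pair, so IE_2(Al) > IE_2(Si) even though Si has the higher nuclear charge.
Tabulated IE_2 (kJ/mol): Si 1577, Mg 1451, Cl 2298, Al 1817.
So the second ionization energies run Mg < Si < Al < Cl.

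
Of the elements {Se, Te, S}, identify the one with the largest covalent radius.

Te

S is in period 3, group 16; Se is in period 4, group 16; Te is in period 5, group 16.
Atomic radius shrinks across a period as nuclear charge pulls the same shell inward, and grows down a group as new shells are added.
All are in group 16, so atomic radius increases down the group.
The largest covalent radius among these belongs to Te.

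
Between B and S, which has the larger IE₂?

B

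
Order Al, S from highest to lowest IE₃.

S, Al

After 2 electrons have been removed, what remains? Al²⁺ still has 1 valence electron; S²⁺ still has 4 valence electrons.
All are still removing valence electrons, so compare the +2 ions as you would atoms: IE_3 generally rises across a period (higher Z_eff) and falls down a group (larger shell), subject to the usual subshell exceptions.
Valence configurations: Al²⁺ [Ne]3s¹, S²⁺ [Ne]3s²3p².
The numbers (kJ/mol): Al 2745, S 3357.
Overall IE_3 order: Al < S.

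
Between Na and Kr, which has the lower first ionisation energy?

Na

IE₁ increases left→right with effective nuclear charge and decreases top→bottom as the valence shell moves farther out.
These span different periods and groups, so the two trends combine.
Kr > Na: the two effects oppose for this pair; the across-period effect wins (1351 vs 496 kJ/mol).
For reference (kJ/mol): Na 496, Kr 1351.
So Na has the lower first ionisation energy (Na < Kr).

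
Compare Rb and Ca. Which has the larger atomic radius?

Rb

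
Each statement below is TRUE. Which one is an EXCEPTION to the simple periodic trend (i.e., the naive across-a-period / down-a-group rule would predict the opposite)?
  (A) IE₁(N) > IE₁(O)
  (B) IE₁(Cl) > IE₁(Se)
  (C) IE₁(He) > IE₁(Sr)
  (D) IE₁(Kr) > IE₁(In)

The general trend: IE₁ increases across a period and decreases down a group.
(A) N (period 2, group 15) vs O (period 2, group 16): the stated order contradicts the simple trend.
(B) Cl (period 3, group 17) vs Se (period 4, group 16): the stated order agrees with the simple trend.
(C) He (period 1, group 18) vs Sr (period 5, group 2): the stated order agrees with the simple trend.
(D) Kr (period 4, group 18) vs In (period 5, group 13): the stated order agrees with the simple trend.
The exception is (A): pairing an electron in O's 2p⁴ costs repulsion energy, so O ionizes more easily than half-filled N (2p³).

(A)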